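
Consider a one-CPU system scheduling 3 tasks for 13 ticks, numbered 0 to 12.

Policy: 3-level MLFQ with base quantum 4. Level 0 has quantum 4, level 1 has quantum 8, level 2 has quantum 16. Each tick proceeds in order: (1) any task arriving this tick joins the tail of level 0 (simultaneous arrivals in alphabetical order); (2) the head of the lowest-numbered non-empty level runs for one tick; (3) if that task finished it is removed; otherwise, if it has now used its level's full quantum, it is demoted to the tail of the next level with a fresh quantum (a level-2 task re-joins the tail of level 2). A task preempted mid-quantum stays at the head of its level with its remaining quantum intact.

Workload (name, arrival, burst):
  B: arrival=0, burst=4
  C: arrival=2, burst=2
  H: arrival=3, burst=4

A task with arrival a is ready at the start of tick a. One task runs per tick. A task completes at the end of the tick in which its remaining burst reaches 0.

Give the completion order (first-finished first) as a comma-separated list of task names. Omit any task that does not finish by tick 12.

completion order = B, C, H

t=0: L0/L1/L2 = B/-/- → run B
t=1: L0/L1/L2 = B/-/- → run B
t=2: L0/L1/L2 = BC/-/- → run B
t=3: L0/L1/L2 = BCH/-/- → run B
t=4: L0/L1/L2 = CH/-/- → run C
t=5: L0/L1/L2 = CH/-/- → run C
t=6: L0/L1/L2 = H/-/- → run H
t=7: L0/L1/L2 = H/-/- → run H
t=8: L0/L1/L2 = H/-/- → run H
t=9: L0/L1/L2 = H/-/- → run H
t=10: (idle)
t=11: (idle)
t=12: (idle)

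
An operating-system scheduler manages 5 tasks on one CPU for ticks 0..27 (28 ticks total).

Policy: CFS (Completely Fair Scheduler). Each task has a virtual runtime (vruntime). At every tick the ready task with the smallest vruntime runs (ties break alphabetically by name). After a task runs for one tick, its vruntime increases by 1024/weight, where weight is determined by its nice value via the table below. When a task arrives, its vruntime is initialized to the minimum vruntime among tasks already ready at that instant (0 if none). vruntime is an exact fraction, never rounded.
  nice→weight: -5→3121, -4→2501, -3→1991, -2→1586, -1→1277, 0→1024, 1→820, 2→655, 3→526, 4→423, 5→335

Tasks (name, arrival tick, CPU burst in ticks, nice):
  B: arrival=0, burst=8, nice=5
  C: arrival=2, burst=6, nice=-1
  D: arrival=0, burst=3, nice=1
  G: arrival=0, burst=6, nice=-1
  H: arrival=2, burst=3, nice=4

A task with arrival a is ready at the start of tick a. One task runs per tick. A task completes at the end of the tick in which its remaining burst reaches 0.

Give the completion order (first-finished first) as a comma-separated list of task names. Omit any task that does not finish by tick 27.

completion order = D, C, G, H, B

t=0: vr[B=0 D=0 G=0] → run B
t=1: vr[B=1024/335 D=0 G=0] → run D
t=2: vr[B=1024/335 C=0 D=256/205 G=0 H=0] → run C
t=3: vr[B=1024/335 C=1024/1277 D=256/205 G=0 H=0] → run G
t=4: vr[B=1024/335 C=1024/1277 D=256/205 G=1024/1277 H=0] → run H
t=5: vr[B=1024/335 C=1024/1277 D=256/205 G=1024/1277 H=1024/423] → run C
t=6: vr[B=1024/335 C=2048/1277 D=256/205 G=1024/1277 H=1024/423] → run G
t=7: vr[B=1024/335 C=2048/1277 D=256/205 G=2048/1277 H=1024/423] → run D
t=8: vr[B=1024/335 C=2048/1277 D=512/205 G=2048/1277 H=1024/423] → run C
t=9: vr[B=1024/335 C=3072/1277 D=512/205 G=2048/1277 H=1024/423] → run G
t=10: vr[B=1024/335 C=3072/1277 D=512/205 G=3072/1277 H=1024/423] → run C
t=11: vr[B=1024/335 C=4096/1277 D=512/205 G=3072/1277 H=1024/423] → run G
t=12: vr[B=1024/335 C=4096/1277 D=512/205 G=4096/1277 H=1024/423] → run H
t=13: vr[B=1024/335 C=4096/1277 D=512/205 G=4096/1277 H=2048/423] → run D
t=14: vr[B=1024/335 C=4096/1277 G=4096/1277 H=2048/423] → run B
t=15: vr[B=2048/335 C=4096/1277 G=4096/1277 H=2048/423] → run C
t=16: vr[B=2048/335 C=5120/1277 G=4096/1277 H=2048/423] → run G
t=17: vr[B=2048/335 C=5120/1277 G=5120/1277 H=2048/423] → run C
t=18: vr[B=2048/335 G=5120/1277 H=2048/423] → run G
t=19: vr[B=2048/335 H=2048/423] → run H
t=20: vr[B=2048/335] → run B
t=21: vr[B=3072/335] → run B
t=22: vr[B=4096/335] → run B
t=23: vr[B=1024/67] → run B
t=24: vr[B=6144/335] → run B
t=25: vr[B=7168/335] → run B
t=26: (idle)
t=27: (idle)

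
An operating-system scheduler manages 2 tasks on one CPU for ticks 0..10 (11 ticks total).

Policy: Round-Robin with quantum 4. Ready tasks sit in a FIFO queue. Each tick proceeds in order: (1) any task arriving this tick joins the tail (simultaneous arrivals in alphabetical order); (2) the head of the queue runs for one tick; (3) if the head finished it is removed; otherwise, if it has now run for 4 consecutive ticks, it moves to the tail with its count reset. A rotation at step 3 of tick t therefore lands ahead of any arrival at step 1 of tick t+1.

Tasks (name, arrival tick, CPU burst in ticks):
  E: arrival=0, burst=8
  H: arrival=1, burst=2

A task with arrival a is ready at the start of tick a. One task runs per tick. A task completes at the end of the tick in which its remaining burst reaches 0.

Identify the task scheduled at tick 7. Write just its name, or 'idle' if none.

running at tick 7 = E

t=0: queue=[E] q_used=0 → run E
t=1: queue=[E,H] q_used=1 → run E
t=2: queue=[E,H] q_used=2 → run E
t=3: queue=[E,H] q_used=3 → run E
t=4: queue=[H,E] q_used=0 → run H
t=5: queue=[H,E] q_used=1 → run H
t=6: queue=[E] q_used=0 → run E
t=7: queue=[E] q_used=1 → run E
t=8: queue=[E] q_used=2 → run E
t=9: queue=[E] q_used=3 → run E
t=10: (idle)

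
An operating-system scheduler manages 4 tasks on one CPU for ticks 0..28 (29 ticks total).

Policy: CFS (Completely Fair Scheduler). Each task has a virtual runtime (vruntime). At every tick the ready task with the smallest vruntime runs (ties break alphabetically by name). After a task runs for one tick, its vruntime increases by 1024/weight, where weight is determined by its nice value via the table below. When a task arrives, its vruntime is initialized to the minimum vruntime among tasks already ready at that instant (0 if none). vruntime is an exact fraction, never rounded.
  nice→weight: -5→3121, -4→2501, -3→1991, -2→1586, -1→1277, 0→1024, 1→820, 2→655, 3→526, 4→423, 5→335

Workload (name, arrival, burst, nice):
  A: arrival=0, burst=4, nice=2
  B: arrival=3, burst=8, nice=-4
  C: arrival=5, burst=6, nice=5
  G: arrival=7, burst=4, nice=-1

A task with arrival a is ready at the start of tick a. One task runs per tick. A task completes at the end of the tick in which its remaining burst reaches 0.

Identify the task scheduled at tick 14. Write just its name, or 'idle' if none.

running at tick 14 = B

t=0: vr[A=0] → run A
t=1: vr[A=1024/655] → run A
t=2: vr[A=2048/655] → run A
t=3: vr[A=3072/655 B=3072/655] → run A
t=4: vr[B=3072/655] → run B
t=5: vr[B=8353792/1638155 C=8353792/1638155] → run B
t=6: vr[B=9024512/1638155 C=8353792/1638155] → run C
t=7: vr[B=9024512/1638155 C=895198208/109756385 G=9024512/1638155] → run B
t=8: vr[B=9695232/1638155 C=895198208/109756385 G=9024512/1638155] → run G
t=9: vr[B=9695232/1638155 C=895198208/109756385 G=13201772544/2091923935] → run B
t=10: vr[B=10365952/1638155 C=895198208/109756385 G=13201772544/2091923935] → run G
t=11: vr[B=10365952/1638155 C=895198208/109756385 G=14879243264/2091923935] → run B
t=12: vr[B=11036672/1638155 C=895198208/109756385 G=14879243264/2091923935] → run B
t=13: vr[B=11707392/1638155 C=895198208/109756385 G=14879243264/2091923935] → run G
t=14: vr[B=11707392/1638155 C=895198208/109756385 G=16556713984/2091923935] → run B
t=15: vr[B=12378112/1638155 C=895198208/109756385 G=16556713984/2091923935] → run B
t=16: vr[C=895198208/109756385 G=16556713984/2091923935] → run G
t=17: vr[C=895198208/109756385] → run C
t=18: vr[C=1230692352/109756385] → run C
t=19: vr[C=1566186496/109756385] → run C
t=20: vr[C=380336128/21951277] → run C
t=21: vr[C=2237174784/109756385] → run C
t=22: (idle)
t=23: (idle)
t=24: (idle)
t=25: (idle)
t=26: (idle)
t=27: (idle)
t=28: (idle)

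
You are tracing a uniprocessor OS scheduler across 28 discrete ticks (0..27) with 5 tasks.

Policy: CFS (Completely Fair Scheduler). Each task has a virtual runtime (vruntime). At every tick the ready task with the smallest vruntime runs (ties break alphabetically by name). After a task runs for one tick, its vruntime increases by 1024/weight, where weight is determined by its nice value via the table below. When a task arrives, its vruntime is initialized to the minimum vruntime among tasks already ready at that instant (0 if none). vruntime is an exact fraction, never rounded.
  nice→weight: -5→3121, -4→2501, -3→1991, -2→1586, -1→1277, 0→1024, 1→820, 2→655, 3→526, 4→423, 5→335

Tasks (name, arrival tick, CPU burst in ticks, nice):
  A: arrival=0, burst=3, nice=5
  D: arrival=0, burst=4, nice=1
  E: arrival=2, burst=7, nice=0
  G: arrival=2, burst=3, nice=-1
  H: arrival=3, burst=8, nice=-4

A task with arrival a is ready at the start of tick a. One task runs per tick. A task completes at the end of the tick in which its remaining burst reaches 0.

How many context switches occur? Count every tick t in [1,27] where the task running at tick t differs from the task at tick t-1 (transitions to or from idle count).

context switches = 20

t=0: vr[A=0 D=0] → run A
t=1: vr[A=1024/335 D=0] → run D
t=2: vr[A=1024/335 D=256/205 E=256/205 G=256/205] → run D
t=3: vr[A=1024/335 D=512/205 E=256/205 G=256/205 H=256/205] → run E
t=4: vr[A=1024/335 D=512/205 E=461/205 G=256/205 H=256/205] → run G
t=5: vr[A=1024/335 D=512/205 E=461/205 G=536832/261785 H=256/205] → run H
t=6: vr[A=1024/335 D=512/205 E=461/205 G=536832/261785 H=20736/12505] → run H
t=7: vr[A=1024/335 D=512/205 E=461/205 G=536832/261785 H=25856/12505] → run G
t=8: vr[A=1024/335 D=512/205 E=461/205 G=746752/261785 H=25856/12505] → run H
t=9: vr[A=1024/335 D=512/205 E=461/205 G=746752/261785 H=30976/12505] → run E
t=10: vr[A=1024/335 D=512/205 E=666/205 G=746752/261785 H=30976/12505] → run H
t=11: vr[A=1024/335 D=512/205 E=666/205 G=746752/261785 H=36096/12505] → run D
t=12: vr[A=1024/335 D=768/205 E=666/205 G=746752/261785 H=36096/12505] → run G
t=13: vr[A=1024/335 D=768/205 E=666/205 H=36096/12505] → run H
t=14: vr[A=1024/335 D=768/205 E=666/205 H=41216/12505] → run A
t=15: vr[A=2048/335 D=768/205 E=666/205 H=41216/12505] → run E
t=16: vr[A=2048/335 D=768/205 E=871/205 H=41216/12505] → run H
t=17: vr[A=2048/335 D=768/205 E=871/205 H=46336/12505] → run H
t=18: vr[A=2048/335 D=768/205 E=871/205 H=51456/12505] → run D
t=19: vr[A=2048/335 E=871/205 H=51456/12505] → run H
t=20: vr[A=2048/335 E=871/205] → run E
t=21: vr[A=2048/335 E=1076/205] → run E
t=22: vr[A=2048/335 E=1281/205] → run A
t=23: vr[E=1281/205] → run E
t=24: vr[E=1486/205] → run E
t=25: (idle)
t=26: (idle)
t=27: (idle)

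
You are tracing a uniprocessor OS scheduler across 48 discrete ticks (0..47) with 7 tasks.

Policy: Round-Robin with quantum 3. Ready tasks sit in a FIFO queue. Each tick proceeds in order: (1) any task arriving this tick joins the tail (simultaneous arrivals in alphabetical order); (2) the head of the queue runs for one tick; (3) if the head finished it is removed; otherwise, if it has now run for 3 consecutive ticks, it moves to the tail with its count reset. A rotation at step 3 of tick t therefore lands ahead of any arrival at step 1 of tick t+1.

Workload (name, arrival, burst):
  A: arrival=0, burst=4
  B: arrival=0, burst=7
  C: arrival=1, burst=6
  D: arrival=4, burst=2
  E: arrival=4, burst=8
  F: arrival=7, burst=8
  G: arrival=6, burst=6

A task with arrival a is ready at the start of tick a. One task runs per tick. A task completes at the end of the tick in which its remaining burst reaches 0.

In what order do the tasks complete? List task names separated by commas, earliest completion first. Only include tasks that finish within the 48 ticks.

t=0: queue=[A,B] q_used=0 → run A
t=1: queue=[A,B,C] q_used=1 → run A
t=2: queue=[A,B,C] q_used=2 → run A
t=3: queue=[B,C,A] q_used=0 → run B
t=4: queue=[B,C,A,D,E] q_used=1 → run B
t=5: queue=[B,C,A,D,E] q_used=2 → run B
t=6: queue=[C,A,D,E,B,G] q_used=0 → run C
t=7: queue=[C,A,D,E,B,G,F] q_used=1 → run C
t=8: queue=[C,A,D,E,B,G,F] q_used=2 → run C
t=9: queue=[A,D,E,B,G,F,C] q_used=0 → run A
t=10: queue=[D,E,B,G,F,C] q_used=0 → run D
t=11: queue=[D,E,B,G,F,C] q_used=1 → run D
t=12: queue=[E,B,G,F,C] q_used=0 → run E
t=13: queue=[E,B,G,F,C] q_used=1 → run E
t=14: queue=[E,B,G,F,C] q_used=2 → run E
t=15: queue=[B,G,F,C,E] q_used=0 → run B
t=16: queue=[B,G,F,C,E] q_used=1 → run B
t=17: queue=[B,G,F,C,E] q_used=2 → run B
t=18: queue=[G,F,C,E,B] q_used=0 → run G
t=19: queue=[G,F,C,E,B] q_used=1 → run G
t=20: queue=[G,F,C,E,B] q_used=2 → run G
t=21: queue=[F,C,E,B,G] q_used=0 → run F
t=22: queue=[F,C,E,B,G] q_used=1 → run F
t=23: queue=[F,C,E,B,G] q_used=2 → run F
t=24: queue=[C,E,B,G,F] q_used=0 → run C
t=25: queue=[C,E,B,G,F] q_used=1 → run C
t=26: queue=[C,E,B,G,F] q_used=2 → run C
t=27: queue=[E,B,G,F] q_used=0 → run E
t=28: queue=[E,B,G,F] q_used=1 → run E
t=29: queue=[E,B,G,F] q_used=2 → run E
t=30: queue=[B,G,F,E] q_used=0 → run B
t=31: queue=[G,F,E] q_used=0 → run G
t=32: queue=[G,F,E] q_used=1 → run G
t=33: queue=[G,F,E] q_used=2 → run G
t=34: queue=[F,E] q_used=0 → run F
t=35: queue=[F,E] q_used=1 → run F
t=36: queue=[F,E] q_used=2 → run F
t=37: queue=[E,F] q_used=0 → run E
t=38: queue=[E,F] q_used=1 → run E
t=39: queue=[F] q_used=0 → run F
t=40: queue=[F] q_used=1 → run F
t=41: (idle)
t=42: (idle)
t=43: (idle)
t=44: (idle)
t=45: (idle)
t=46: (idle)
t=47: (idle)

completion order = A, D, C, B, G, E, F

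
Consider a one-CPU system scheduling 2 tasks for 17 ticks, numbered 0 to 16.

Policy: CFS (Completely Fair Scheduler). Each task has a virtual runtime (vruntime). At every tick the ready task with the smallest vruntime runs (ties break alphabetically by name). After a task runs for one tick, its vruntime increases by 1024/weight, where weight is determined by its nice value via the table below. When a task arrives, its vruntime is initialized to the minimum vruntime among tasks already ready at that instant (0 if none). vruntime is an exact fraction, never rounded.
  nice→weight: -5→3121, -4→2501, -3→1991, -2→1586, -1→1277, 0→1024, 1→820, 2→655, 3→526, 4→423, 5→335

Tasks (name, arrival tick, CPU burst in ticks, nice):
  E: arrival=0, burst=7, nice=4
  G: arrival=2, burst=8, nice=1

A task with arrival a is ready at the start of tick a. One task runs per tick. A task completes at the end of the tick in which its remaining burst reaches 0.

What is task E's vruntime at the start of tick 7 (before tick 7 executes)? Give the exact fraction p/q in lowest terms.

vruntime(E, start of tick 7) = 4096/423

t=0: vr[E=0] → run E
t=1: vr[E=1024/423] → run E
t=2: vr[E=2048/423 G=2048/423] → run E
t=3: vr[E=1024/141 G=2048/423] → run G
t=4: vr[E=1024/141 G=528128/86715] → run G
t=5: vr[E=1024/141 G=636416/86715] → run E
t=6: vr[E=4096/423 G=636416/86715] → run G
t=7: vr[E=4096/423 G=744704/86715] → run G
t=8: vr[E=4096/423 G=852992/86715] → run E
t=9: vr[E=5120/423 G=852992/86715] → run G
t=10: vr[E=5120/423 G=192256/17343] → run G
t=11: vr[E=5120/423 G=1069568/86715] → run E
t=12: vr[E=2048/141 G=1069568/86715] → run G
t=13: vr[E=2048/141 G=1177856/86715] → run G
t=14: vr[E=2048/141] → run E
t=15: (idle)
t=16: (idle)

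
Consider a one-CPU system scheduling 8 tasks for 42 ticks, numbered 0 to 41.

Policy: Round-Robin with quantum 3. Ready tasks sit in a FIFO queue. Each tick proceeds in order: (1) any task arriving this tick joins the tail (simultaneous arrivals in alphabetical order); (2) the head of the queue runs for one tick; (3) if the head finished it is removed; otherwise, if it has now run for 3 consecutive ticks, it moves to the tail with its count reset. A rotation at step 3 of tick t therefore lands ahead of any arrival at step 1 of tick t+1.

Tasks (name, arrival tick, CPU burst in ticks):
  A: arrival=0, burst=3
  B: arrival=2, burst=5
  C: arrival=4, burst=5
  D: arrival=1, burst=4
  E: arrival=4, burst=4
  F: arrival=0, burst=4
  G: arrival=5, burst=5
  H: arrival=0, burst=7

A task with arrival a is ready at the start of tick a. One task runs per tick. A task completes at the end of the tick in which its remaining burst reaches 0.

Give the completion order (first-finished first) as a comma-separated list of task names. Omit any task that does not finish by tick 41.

t=0: queue=[A,F,H] q_used=0 → run A
t=1: queue=[A,F,H,D] q_used=1 → run A
t=2: queue=[A,F,H,D,B] q_used=2 → run A
t=3: queue=[F,H,D,B] q_used=0 → run F
t=4: queue=[F,H,D,B,C,E] q_used=1 → run F
t=5: queue=[F,H,D,B,C,E,G] q_used=2 → run F
t=6: queue=[H,D,B,C,E,G,F] q_used=0 → run H
t=7: queue=[H,D,B,C,E,G,F] q_used=1 → run H
t=8: queue=[H,D,B,C,E,G,F] q_used=2 → run H
t=9: queue=[D,B,C,E,G,F,H] q_used=0 → run D
t=10: queue=[D,B,C,E,G,F,H] q_used=1 → run D
t=11: queue=[D,B,C,E,G,F,H] q_used=2 → run D
t=12: queue=[B,C,E,G,F,H,D] q_used=0 → run B
t=13: queue=[B,C,E,G,F,H,D] q_used=1 → run B
t=14: queue=[B,C,E,G,F,H,D] q_used=2 → run B
t=15: queue=[C,E,G,F,H,D,B] q_used=0 → run C
t=16: queue=[C,E,G,F,H,D,B] q_used=1 → run C
t=17: queue=[C,E,G,F,H,D,B] q_used=2 → run C
t=18: queue=[E,G,F,H,D,B,C] q_used=0 → run E
t=19: queue=[E,G,F,H,D,B,C] q_used=1 → run E
t=20: queue=[E,G,F,H,D,B,C] q_used=2 → run E
t=21: queue=[G,F,H,D,B,C,E] q_used=0 → run G
t=22: queue=[G,F,H,D,B,C,E] q_used=1 → run G
t=23: queue=[G,F,H,D,B,C,E] q_used=2 → run G
t=24: queue=[F,H,D,B,C,E,G] q_used=0 → run F
t=25: queue=[H,D,B,C,E,G] q_used=0 → run H
t=26: queue=[H,D,B,C,E,G] q_used=1 → run H
t=27: queue=[H,D,B,C,E,G] q_used=2 → run H
t=28: queue=[D,B,C,E,G,H] q_used=0 → run D
t=29: queue=[B,C,E,G,H] q_used=0 → run B
t=30: queue=[B,C,E,G,H] q_used=1 → run B
t=31: queue=[C,E,G,H] q_used=0 → run C
t=32: queue=[C,E,G,H] q_used=1 → run C
t=33: queue=[E,G,H] q_used=0 → run E
t=34: queue=[G,H] q_used=0 → run G
t=35: queue=[G,H] q_used=1 → run G
t=36: queue=[H] q_used=0 → run H
t=37: (idle)
t=38: (idle)
t=39: (idle)
t=40: (idle)
t=41: (idle)

completion order = A, F, D, B, C, E, G, H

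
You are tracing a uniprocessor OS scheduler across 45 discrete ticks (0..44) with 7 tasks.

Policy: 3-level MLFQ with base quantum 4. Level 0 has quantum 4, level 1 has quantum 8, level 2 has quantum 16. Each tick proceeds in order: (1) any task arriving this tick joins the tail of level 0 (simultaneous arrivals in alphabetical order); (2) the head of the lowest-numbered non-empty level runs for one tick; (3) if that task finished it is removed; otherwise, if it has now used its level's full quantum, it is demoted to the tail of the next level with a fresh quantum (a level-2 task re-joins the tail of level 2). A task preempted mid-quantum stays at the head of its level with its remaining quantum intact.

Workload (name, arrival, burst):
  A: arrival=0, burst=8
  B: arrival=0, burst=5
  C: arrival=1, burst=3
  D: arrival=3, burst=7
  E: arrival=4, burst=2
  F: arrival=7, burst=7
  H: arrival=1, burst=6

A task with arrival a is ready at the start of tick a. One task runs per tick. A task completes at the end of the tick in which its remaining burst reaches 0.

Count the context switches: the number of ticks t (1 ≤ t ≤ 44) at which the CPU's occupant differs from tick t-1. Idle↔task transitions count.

context switches = 12

t=0: L0/L1/L2 = AB/-/- → run A
t=1: L0/L1/L2 = ABCH/-/- → run A
t=2: L0/L1/L2 = ABCH/-/- → run A
t=3: L0/L1/L2 = ABCHD/-/- → run A
t=4: L0/L1/L2 = BCHDE/A/- → run B
t=5: L0/L1/L2 = BCHDE/A/- → run B
t=6: L0/L1/L2 = BCHDE/A/- → run B
t=7: L0/L1/L2 = BCHDEF/A/- → run B
t=8: L0/L1/L2 = CHDEF/AB/- → run C
t=9: L0/L1/L2 = CHDEF/AB/- → run C
t=10: L0/L1/L2 = CHDEF/AB/- → run C
t=11: L0/L1/L2 = HDEF/AB/- → run H
t=12: L0/L1/L2 = HDEF/AB/- → run H
t=13: L0/L1/L2 = HDEF/AB/- → run H
t=14: L0/L1/L2 = HDEF/AB/- → run H
t=15: L0/L1/L2 = DEF/ABH/- → run D
t=16: L0/L1/L2 = DEF/ABH/- → run D
t=17: L0/L1/L2 = DEF/ABH/- → run D
t=18: L0/L1/L2 = DEF/ABH/- → run D
t=19: L0/L1/L2 = EF/ABHD/- → run E
t=20: L0/L1/L2 = EF/ABHD/- → run E
t=21: L0/L1/L2 = F/ABHD/- → run F
t=22: L0/L1/L2 = F/ABHD/- → run F
t=23: L0/L1/L2 = F/ABHD/- → run F
t=24: L0/L1/L2 = F/ABHD/- → run F
t=25: L0/L1/L2 = -/ABHDF/- → run A
t=26: L0/L1/L2 = -/ABHDF/- → run A
t=27: L0/L1/L2 = -/ABHDF/- → run A
t=28: L0/L1/L2 = -/ABHDF/- → run A
t=29: L0/L1/L2 = -/BHDF/- → run B
t=30: L0/L1/L2 = -/HDF/- → run H
t=31: L0/L1/L2 = -/HDF/- → run H
t=32: L0/L1/L2 = -/DF/- → run D
t=33: L0/L1/L2 = -/DF/- → run D
t=34: L0/L1/L2 = -/DF/- → run D
t=35: L0/L1/L2 = -/F/- → run F
t=36: L0/L1/L2 = -/F/- → run F
t=37: L0/L1/L2 = -/F/- → run F
t=38: (idle)
t=39: (idle)
t=40: (idle)
t=41: (idle)
t=42: (idle)
t=43: (idle)
t=44: (idle)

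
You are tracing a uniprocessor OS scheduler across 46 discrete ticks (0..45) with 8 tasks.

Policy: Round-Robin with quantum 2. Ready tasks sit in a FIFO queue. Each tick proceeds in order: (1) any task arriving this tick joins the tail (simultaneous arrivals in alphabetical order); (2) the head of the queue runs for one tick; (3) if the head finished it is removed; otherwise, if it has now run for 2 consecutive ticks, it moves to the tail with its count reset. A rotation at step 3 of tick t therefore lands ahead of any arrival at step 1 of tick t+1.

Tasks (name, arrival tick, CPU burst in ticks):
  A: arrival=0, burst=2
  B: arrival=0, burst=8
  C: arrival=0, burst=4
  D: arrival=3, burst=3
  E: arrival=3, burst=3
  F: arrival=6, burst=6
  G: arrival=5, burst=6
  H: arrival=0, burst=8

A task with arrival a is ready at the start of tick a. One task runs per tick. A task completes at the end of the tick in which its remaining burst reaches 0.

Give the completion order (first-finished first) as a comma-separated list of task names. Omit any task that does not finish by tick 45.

completion order = A, C, D, E, B, G, F, H

t=0: queue=[A,B,C,H] q_used=0 → run A
t=1: queue=[A,B,C,H] q_used=1 → run A
t=2: queue=[B,C,H] q_used=0 → run B
t=3: queue=[B,C,H,D,E] q_used=1 → run B
t=4: queue=[C,H,D,E,B] q_used=0 → run C
t=5: queue=[C,H,D,E,B,G] q_used=1 → run C
t=6: queue=[H,D,E,B,G,C,F] q_used=0 → run H
t=7: queue=[H,D,E,B,G,C,F] q_used=1 → run H
t=8: queue=[D,E,B,G,C,F,H] q_used=0 → run D
t=9: queue=[D,E,B,G,C,F,H] q_used=1 → run D
t=10: queue=[E,B,G,C,F,H,D] q_used=0 → run E
t=11: queue=[E,B,G,C,F,H,D] q_used=1 → run E
t=12: queue=[B,G,C,F,H,D,E] q_used=0 → run B
t=13: queue=[B,G,C,F,H,D,E] q_used=1 → run B
t=14: queue=[G,C,F,H,D,E,B] q_used=0 → run G
t=15: queue=[G,C,F,H,D,E,B] q_used=1 → run G
t=16: queue=[C,F,H,D,E,B,G] q_used=0 → run C
t=17: queue=[C,F,H,D,E,B,G] q_used=1 → run C
t=18: queue=[F,H,D,E,B,G] q_used=0 → run F
t=19: queue=[F,H,D,E,B,G] q_used=1 → run F
t=20: queue=[H,D,E,B,G,F] q_used=0 → run H
t=21: queue=[H,D,E,B,G,F] q_used=1 → run H
t=22: queue=[D,E,B,G,F,H] q_used=0 → run D
t=23: queue=[E,B,G,F,H] q_used=0 → run E
t=24: queue=[B,G,F,H] q_used=0 → run B
t=25: queue=[B,G,F,H] q_used=1 → run B
t=26: queue=[G,F,H,B] q_used=0 → run G
t=27: queue=[G,F,H,B] q_used=1 → run G
t=28: queue=[F,H,B,G] q_used=0 → run F
t=29: queue=[F,H,B,G] q_used=1 → run F
t=30: queue=[H,B,G,F] q_used=0 → run H
t=31: queue=[H,B,G,F] q_used=1 → run H
t=32: queue=[B,G,F,H] q_used=0 → run B
t=33: queue=[B,G,F,H] q_used=1 → run B
t=34: queue=[G,F,H] q_used=0 → run G
t=35: queue=[G,F,H] q_used=1 → run G
t=36: queue=[F,H] q_used=0 → run F
t=37: queue=[F,H] q_used=1 → run F
t=38: queue=[H] q_used=0 → run H
t=39: queue=[H] q_used=1 → run H
t=40: (idle)
t=41: (idle)
t=42: (idle)
t=43: (idle)
t=44: (idle)
t=45: (idle)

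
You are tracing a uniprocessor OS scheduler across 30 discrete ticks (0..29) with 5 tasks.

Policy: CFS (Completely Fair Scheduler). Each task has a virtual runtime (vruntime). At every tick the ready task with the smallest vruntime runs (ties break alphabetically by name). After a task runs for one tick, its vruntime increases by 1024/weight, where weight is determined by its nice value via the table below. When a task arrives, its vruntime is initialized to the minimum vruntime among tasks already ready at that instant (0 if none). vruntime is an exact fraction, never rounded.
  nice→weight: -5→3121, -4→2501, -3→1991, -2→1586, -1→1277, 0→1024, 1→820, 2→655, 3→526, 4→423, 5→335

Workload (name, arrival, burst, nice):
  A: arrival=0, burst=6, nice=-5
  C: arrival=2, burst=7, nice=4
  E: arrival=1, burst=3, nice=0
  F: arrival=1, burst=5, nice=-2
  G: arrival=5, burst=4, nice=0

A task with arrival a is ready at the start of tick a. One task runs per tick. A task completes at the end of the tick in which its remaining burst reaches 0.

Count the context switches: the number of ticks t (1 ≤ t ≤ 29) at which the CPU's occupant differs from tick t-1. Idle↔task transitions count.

context switches = 19

t=0: vr[A=0] → run A
t=1: vr[A=1024/3121 E=1024/3121 F=1024/3121] → run A
t=2: vr[A=2048/3121 C=1024/3121 E=1024/3121 F=1024/3121] → run C
t=3: vr[A=2048/3121 C=3629056/1320183 E=1024/3121 F=1024/3121] → run E
t=4: vr[A=2048/3121 C=3629056/1320183 E=4145/3121 F=1024/3121] → run F
t=5: vr[A=2048/3121 C=3629056/1320183 E=4145/3121 F=2409984/2474953 G=2048/3121] → run A
t=6: vr[A=3072/3121 C=3629056/1320183 E=4145/3121 F=2409984/2474953 G=2048/3121] → run G
t=7: vr[A=3072/3121 C=3629056/1320183 E=4145/3121 F=2409984/2474953 G=5169/3121] → run F
t=8: vr[A=3072/3121 C=3629056/1320183 E=4145/3121 F=4007936/2474953 G=5169/3121] → run A
t=9: vr[A=4096/3121 C=3629056/1320183 E=4145/3121 F=4007936/2474953 G=5169/3121] → run A
t=10: vr[A=5120/3121 C=3629056/1320183 E=4145/3121 F=4007936/2474953 G=5169/3121] → run E
t=11: vr[A=5120/3121 C=3629056/1320183 E=7266/3121 F=4007936/2474953 G=5169/3121] → run F
t=12: vr[A=5120/3121 C=3629056/1320183 E=7266/3121 F=5605888/2474953 G=5169/3121] → run A
t=13: vr[C=3629056/1320183 E=7266/3121 F=5605888/2474953 G=5169/3121] → run G
t=14: vr[C=3629056/1320183 E=7266/3121 F=5605888/2474953 G=8290/3121] → run F
t=15: vr[C=3629056/1320183 E=7266/3121 F=7203840/2474953 G=8290/3121] → run E
t=16: vr[C=3629056/1320183 F=7203840/2474953 G=8290/3121] → run G
t=17: vr[C=3629056/1320183 F=7203840/2474953 G=11411/3121] → run C
t=18: vr[C=6824960/1320183 F=7203840/2474953 G=11411/3121] → run F
t=19: vr[C=6824960/1320183 G=11411/3121] → run G
t=20: vr[C=6824960/1320183] → run C
t=21: vr[C=3340288/440061] → run C
t=22: vr[C=13216768/1320183] → run C
t=23: vr[C=16412672/1320183] → run C
t=24: vr[C=6536192/440061] → run C
t=25: (idle)
t=26: (idle)
t=27: (idle)
t=28: (idle)
t=29: (idle)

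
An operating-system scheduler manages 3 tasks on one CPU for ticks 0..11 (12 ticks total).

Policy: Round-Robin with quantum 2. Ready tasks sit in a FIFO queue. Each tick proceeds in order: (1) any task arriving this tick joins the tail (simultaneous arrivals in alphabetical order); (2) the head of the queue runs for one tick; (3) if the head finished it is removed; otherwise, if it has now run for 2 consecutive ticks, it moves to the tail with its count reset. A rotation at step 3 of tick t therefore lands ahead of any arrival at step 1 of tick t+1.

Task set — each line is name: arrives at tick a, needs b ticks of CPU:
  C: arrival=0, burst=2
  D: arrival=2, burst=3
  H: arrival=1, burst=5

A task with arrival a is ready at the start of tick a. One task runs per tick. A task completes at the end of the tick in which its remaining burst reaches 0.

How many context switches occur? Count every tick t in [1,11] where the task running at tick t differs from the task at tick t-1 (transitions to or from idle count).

t=0: queue=[C] q_used=0 → run C
t=1: queue=[C,H] q_used=1 → run C
t=2: queue=[H,D] q_used=0 → run H
t=3: queue=[H,D] q_used=1 → run H
t=4: queue=[D,H] q_used=0 → run D
t=5: queue=[D,H] q_used=1 → run D
t=6: queue=[H,D] q_used=0 → run H
t=7: queue=[H,D] q_used=1 → run H
t=8: queue=[D,H] q_used=0 → run D
t=9: queue=[H] q_used=0 → run H
t=10: (idle)
t=11: (idle)

context switches = 6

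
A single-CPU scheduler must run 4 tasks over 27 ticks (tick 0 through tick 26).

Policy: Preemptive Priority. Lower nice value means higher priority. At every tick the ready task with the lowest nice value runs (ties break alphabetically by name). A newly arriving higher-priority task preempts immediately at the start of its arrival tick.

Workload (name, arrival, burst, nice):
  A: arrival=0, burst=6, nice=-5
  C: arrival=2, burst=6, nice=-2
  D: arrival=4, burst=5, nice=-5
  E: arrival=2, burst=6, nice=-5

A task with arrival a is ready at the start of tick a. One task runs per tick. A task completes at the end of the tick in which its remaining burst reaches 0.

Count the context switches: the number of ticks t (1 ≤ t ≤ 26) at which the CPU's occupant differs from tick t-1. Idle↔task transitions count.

t=0: ready={A} → run A
t=1: ready={A} → run A
t=2: ready={A,C,E} → run A
t=3: ready={A,C,E} → run A
t=4: ready={A,C,D,E} → run A
t=5: ready={A,C,D,E} → run A
t=6: ready={C,D,E} → run D
t=7: ready={C,D,E} → run D
t=8: ready={C,D,E} → run D
t=9: ready={C,D,E} → run D
t=10: ready={C,D,E} → run D
t=11: ready={C,E} → run E
t=12: ready={C,E} → run E
t=13: ready={C,E} → run E
t=14: ready={C,E} → run E
t=15: ready={C,E} → run E
t=16: ready={C,E} → run E
t=17: ready={C} → run C
t=18: ready={C} → run C
t=19: ready={C} → run C
t=20: ready={C} → run C
t=21: ready={C} → run C
t=22: ready={C} → run C
t=23: (idle)
t=24: (idle)
t=25: (idle)
t=26: (idle)

context switches = 4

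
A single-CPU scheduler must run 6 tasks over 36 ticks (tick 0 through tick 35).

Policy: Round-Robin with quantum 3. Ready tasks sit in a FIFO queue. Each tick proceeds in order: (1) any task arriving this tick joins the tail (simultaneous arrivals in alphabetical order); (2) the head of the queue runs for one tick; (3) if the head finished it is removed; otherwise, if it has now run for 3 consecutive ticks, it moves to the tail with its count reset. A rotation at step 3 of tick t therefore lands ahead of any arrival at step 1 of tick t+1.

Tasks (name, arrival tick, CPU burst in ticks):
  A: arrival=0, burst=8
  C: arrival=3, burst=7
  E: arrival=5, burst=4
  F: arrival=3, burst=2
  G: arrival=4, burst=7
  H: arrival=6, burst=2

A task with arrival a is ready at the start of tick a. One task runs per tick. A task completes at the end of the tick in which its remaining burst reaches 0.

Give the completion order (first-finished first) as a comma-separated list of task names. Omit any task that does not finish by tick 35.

completion order = F, A, H, E, C, G

t=0: queue=[A] q_used=0 → run A
t=1: queue=[A] q_used=1 → run A
t=2: queue=[A] q_used=2 → run A
t=3: queue=[A,C,F] q_used=0 → run A
t=4: queue=[A,C,F,G] q_used=1 → run A
t=5: queue=[A,C,F,G,E] q_used=2 → run A
t=6: queue=[C,F,G,E,A,H] q_used=0 → run C
t=7: queue=[C,F,G,E,A,H] q_used=1 → run C
t=8: queue=[C,F,G,E,A,H] q_used=2 → run C
t=9: queue=[F,G,E,A,H,C] q_used=0 → run F
t=10: queue=[F,G,E,A,H,C] q_used=1 → run F
t=11: queue=[G,E,A,H,C] q_used=0 → run G
t=12: queue=[G,E,A,H,C] q_used=1 → run G
t=13: queue=[G,E,A,H,C] q_used=2 → run G
t=14: queue=[E,A,H,C,G] q_used=0 → run E
t=15: queue=[E,A,H,C,G] q_used=1 → run E
t=16: queue=[E,A,H,C,G] q_used=2 → run E
t=17: queue=[A,H,C,G,E] q_used=0 → run A
t=18: queue=[A,H,C,G,E] q_used=1 → run A
t=19: queue=[H,C,G,E] q_used=0 → run H
t=20: queue=[H,C,G,E] q_used=1 → run H
t=21: queue=[C,G,E] q_used=0 → run C
t=22: queue=[C,G,E] q_used=1 → run C
t=23: queue=[C,G,E] q_used=2 → run C
t=24: queue=[G,E,C] q_used=0 → run G
t=25: queue=[G,E,C] q_used=1 → run G
t=26: queue=[G,E,C] q_used=2 → run G
t=27: queue=[E,C,G] q_used=0 → run E
t=28: queue=[C,G] q_used=0 → run C
t=29: queue=[G] q_used=0 → run G
t=30: (idle)
t=31: (idle)
t=32: (idle)
t=33: (idle)
t=34: (idle)
t=35: (idle)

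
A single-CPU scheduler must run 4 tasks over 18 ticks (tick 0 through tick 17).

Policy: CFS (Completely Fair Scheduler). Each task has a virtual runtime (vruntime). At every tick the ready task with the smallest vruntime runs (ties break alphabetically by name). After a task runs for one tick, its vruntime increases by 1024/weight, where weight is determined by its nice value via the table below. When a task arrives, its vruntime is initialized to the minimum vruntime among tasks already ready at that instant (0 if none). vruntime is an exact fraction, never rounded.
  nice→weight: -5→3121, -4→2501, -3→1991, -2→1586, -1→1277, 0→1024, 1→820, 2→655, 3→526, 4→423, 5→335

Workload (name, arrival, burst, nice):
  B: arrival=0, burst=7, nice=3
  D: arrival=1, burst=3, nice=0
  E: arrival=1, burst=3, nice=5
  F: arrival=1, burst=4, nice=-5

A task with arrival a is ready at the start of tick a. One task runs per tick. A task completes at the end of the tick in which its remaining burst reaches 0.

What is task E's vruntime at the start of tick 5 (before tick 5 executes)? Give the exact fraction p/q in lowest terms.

t=0: vr[B=0] → run B
t=1: vr[B=512/263 D=512/263 E=512/263 F=512/263] → run B
t=2: vr[B=1024/263 D=512/263 E=512/263 F=512/263] → run D
t=3: vr[B=1024/263 D=775/263 E=512/263 F=512/263] → run E
t=4: vr[B=1024/263 D=775/263 E=440832/88105 F=512/263] → run F
t=5: vr[B=1024/263 D=775/263 E=440832/88105 F=1867264/820823] → run F
t=6: vr[B=1024/263 D=775/263 E=440832/88105 F=2136576/820823] → run F
t=7: vr[B=1024/263 D=775/263 E=440832/88105 F=2405888/820823] → run F
t=8: vr[B=1024/263 D=775/263 E=440832/88105] → run D
t=9: vr[B=1024/263 D=1038/263 E=440832/88105] → run B
t=10: vr[B=1536/263 D=1038/263 E=440832/88105] → run D
t=11: vr[B=1536/263 E=440832/88105] → run E
t=12: vr[B=1536/263 E=710144/88105] → run B
t=13: vr[B=2048/263 E=710144/88105] → run B
t=14: vr[B=2560/263 E=710144/88105] → run E
t=15: vr[B=2560/263] → run B
t=16: vr[B=3072/263] → run B
t=17: (idle)

vruntime(E, start of tick 5) = 440832/88105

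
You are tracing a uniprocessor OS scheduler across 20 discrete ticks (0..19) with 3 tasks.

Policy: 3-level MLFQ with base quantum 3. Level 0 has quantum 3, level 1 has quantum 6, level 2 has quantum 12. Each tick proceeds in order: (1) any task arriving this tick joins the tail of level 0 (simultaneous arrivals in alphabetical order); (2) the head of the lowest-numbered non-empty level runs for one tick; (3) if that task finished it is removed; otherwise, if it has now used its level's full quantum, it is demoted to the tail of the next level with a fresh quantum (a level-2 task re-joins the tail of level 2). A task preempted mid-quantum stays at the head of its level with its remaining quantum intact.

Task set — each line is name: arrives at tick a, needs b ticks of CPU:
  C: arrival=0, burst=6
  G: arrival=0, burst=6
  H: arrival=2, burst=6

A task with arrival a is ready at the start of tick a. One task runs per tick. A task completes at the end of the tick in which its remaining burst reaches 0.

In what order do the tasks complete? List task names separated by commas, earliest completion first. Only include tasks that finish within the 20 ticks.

completion order = C, G, H

t=0: L0/L1/L2 = CG/-/- → run C
t=1: L0/L1/L2 = CG/-/- → run C
t=2: L0/L1/L2 = CGH/-/- → run C
t=3: L0/L1/L2 = GH/C/- → run G
t=4: L0/L1/L2 = GH/C/- → run G
t=5: L0/L1/L2 = GH/C/- → run G
t=6: L0/L1/L2 = H/CG/- → run H
t=7: L0/L1/L2 = H/CG/- → run H
t=8: L0/L1/L2 = H/CG/- → run H
t=9: L0/L1/L2 = -/CGH/- → run C
t=10: L0/L1/L2 = -/CGH/- → run C
t=11: L0/L1/L2 = -/CGH/- → run C
t=12: L0/L1/L2 = -/GH/- → run G
t=13: L0/L1/L2 = -/GH/- → run G
t=14: L0/L1/L2 = -/GH/- → run G
t=15: L0/L1/L2 = -/H/- → run H
t=16: L0/L1/L2 = -/H/- → run H
t=17: L0/L1/L2 = -/H/- → run H
t=18: (idle)
t=19: (idle)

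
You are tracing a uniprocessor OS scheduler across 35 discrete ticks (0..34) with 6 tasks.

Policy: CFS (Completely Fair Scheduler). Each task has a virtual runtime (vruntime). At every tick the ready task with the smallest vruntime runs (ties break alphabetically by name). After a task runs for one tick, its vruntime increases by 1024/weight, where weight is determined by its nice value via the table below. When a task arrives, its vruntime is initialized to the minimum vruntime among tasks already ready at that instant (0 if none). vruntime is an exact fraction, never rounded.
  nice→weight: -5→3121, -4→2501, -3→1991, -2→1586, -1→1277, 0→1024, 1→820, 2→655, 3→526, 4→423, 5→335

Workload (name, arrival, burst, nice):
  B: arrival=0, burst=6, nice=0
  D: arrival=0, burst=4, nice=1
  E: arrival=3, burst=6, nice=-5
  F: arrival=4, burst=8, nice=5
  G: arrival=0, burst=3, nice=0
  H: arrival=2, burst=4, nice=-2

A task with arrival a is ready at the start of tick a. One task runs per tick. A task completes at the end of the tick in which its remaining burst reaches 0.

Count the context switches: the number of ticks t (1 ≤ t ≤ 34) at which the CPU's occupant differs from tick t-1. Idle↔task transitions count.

context switches = 23

t=0: vr[B=0 D=0 G=0] → run B
t=1: vr[B=1 D=0 G=0] → run D
t=2: vr[B=1 D=256/205 G=0 H=0] → run G
t=3: vr[B=1 D=256/205 E=0 G=1 H=0] → run E
t=4: vr[B=1 D=256/205 E=1024/3121 F=0 G=1 H=0] → run F
t=5: vr[B=1 D=256/205 E=1024/3121 F=1024/335 G=1 H=0] → run H
t=6: vr[B=1 D=256/205 E=1024/3121 F=1024/335 G=1 H=512/793] → run E
t=7: vr[B=1 D=256/205 E=2048/3121 F=1024/335 G=1 H=512/793] → run H
t=8: vr[B=1 D=256/205 E=2048/3121 F=1024/335 G=1 H=1024/793] → run E
t=9: vr[B=1 D=256/205 E=3072/3121 F=1024/335 G=1 H=1024/793] → run E
t=10: vr[B=1 D=256/205 E=4096/3121 F=1024/335 G=1 H=1024/793] → run B
t=11: vr[B=2 D=256/205 E=4096/3121 F=1024/335 G=1 H=1024/793] → run G
t=12: vr[B=2 D=256/205 E=4096/3121 F=1024/335 G=2 H=1024/793] → run D
t=13: vr[B=2 D=512/205 E=4096/3121 F=1024/335 G=2 H=1024/793] → run H
t=14: vr[B=2 D=512/205 E=4096/3121 F=1024/335 G=2 H=1536/793] → run E
t=15: vr[B=2 D=512/205 E=5120/3121 F=1024/335 G=2 H=1536/793] → run E
t=16: vr[B=2 D=512/205 F=1024/335 G=2 H=1536/793] → run H
t=17: vr[B=2 D=512/205 F=1024/335 G=2] → run B
t=18: vr[B=3 D=512/205 F=1024/335 G=2] → run G
t=19: vr[B=3 D=512/205 F=1024/335] → run D
t=20: vr[B=3 D=768/205 F=1024/335] → run B
t=21: vr[B=4 D=768/205 F=1024/335] → run F
t=22: vr[B=4 D=768/205 F=2048/335] → run D
t=23: vr[B=4 F=2048/335] → run B
t=24: vr[B=5 F=2048/335] → run B
t=25: vr[F=2048/335] → run F
t=26: vr[F=3072/335] → run F
t=27: vr[F=4096/335] → run F
t=28: vr[F=1024/67] → run F
t=29: vr[F=6144/335] → run F
t=30: vr[F=7168/335] → run F
t=31: (idle)
t=32: (idle)
t=33: (idle)
t=34: (idle)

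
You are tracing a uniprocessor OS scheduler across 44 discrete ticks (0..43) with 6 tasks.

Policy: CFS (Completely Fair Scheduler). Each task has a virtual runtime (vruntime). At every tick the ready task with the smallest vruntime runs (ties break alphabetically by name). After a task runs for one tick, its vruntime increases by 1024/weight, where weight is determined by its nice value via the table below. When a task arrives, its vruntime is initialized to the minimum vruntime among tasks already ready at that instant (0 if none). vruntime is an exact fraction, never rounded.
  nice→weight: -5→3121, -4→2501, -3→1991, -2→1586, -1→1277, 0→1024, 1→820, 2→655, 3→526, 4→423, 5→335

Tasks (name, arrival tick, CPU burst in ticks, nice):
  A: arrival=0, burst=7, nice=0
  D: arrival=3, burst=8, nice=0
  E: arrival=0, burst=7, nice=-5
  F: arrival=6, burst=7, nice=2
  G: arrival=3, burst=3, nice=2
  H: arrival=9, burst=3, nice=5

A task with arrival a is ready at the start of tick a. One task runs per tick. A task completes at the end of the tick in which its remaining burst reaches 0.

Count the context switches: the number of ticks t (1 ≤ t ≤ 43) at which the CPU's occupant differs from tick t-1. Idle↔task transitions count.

context switches = 33

t=0: vr[A=0 E=0] → run A
t=1: vr[A=1 E=0] → run E
t=2: vr[A=1 E=1024/3121] → run E
t=3: vr[A=1 D=2048/3121 E=2048/3121 G=2048/3121] → run D
t=4: vr[A=1 D=5169/3121 E=2048/3121 G=2048/3121] → run E
t=5: vr[A=1 D=5169/3121 E=3072/3121 G=2048/3121] → run G
t=6: vr[A=1 D=5169/3121 E=3072/3121 F=3072/3121 G=4537344/2044255] → run E
t=7: vr[A=1 D=5169/3121 E=4096/3121 F=3072/3121 G=4537344/2044255] → run F
t=8: vr[A=1 D=5169/3121 E=4096/3121 F=5208064/2044255 G=4537344/2044255] → run A
t=9: vr[A=2 D=5169/3121 E=4096/3121 F=5208064/2044255 G=4537344/2044255 H=4096/3121] → run E
t=10: vr[A=2 D=5169/3121 E=5120/3121 F=5208064/2044255 G=4537344/2044255 H=4096/3121] → run H
t=11: vr[A=2 D=5169/3121 E=5120/3121 F=5208064/2044255 G=4537344/2044255 H=4568064/1045535] → run E
t=12: vr[A=2 D=5169/3121 E=6144/3121 F=5208064/2044255 G=4537344/2044255 H=4568064/1045535] → run D
t=13: vr[A=2 D=8290/3121 E=6144/3121 F=5208064/2044255 G=4537344/2044255 H=4568064/1045535] → run E
t=14: vr[A=2 D=8290/3121 F=5208064/2044255 G=4537344/2044255 H=4568064/1045535] → run A
t=15: vr[A=3 D=8290/3121 F=5208064/2044255 G=4537344/2044255 H=4568064/1045535] → run G
t=16: vr[A=3 D=8290/3121 F=5208064/2044255 G=7733248/2044255 H=4568064/1045535] → run F
t=17: vr[A=3 D=8290/3121 F=8403968/2044255 G=7733248/2044255 H=4568064/1045535] → run D
t=18: vr[A=3 D=11411/3121 F=8403968/2044255 G=7733248/2044255 H=4568064/1045535] → run A
t=19: vr[A=4 D=11411/3121 F=8403968/2044255 G=7733248/2044255 H=4568064/1045535] → run D
t=20: vr[A=4 D=14532/3121 F=8403968/2044255 G=7733248/2044255 H=4568064/1045535] → run G
t=21: vr[A=4 D=14532/3121 F=8403968/2044255 H=4568064/1045535] → run A
t=22: vr[A=5 D=14532/3121 F=8403968/2044255 H=4568064/1045535] → run F
t=23: vr[A=5 D=14532/3121 F=11599872/2044255 H=4568064/1045535] → run H
t=24: vr[A=5 D=14532/3121 F=11599872/2044255 H=7763968/1045535] → run D
t=25: vr[A=5 D=17653/3121 F=11599872/2044255 H=7763968/1045535] → run A
t=26: vr[A=6 D=17653/3121 F=11599872/2044255 H=7763968/1045535] → run D
t=27: vr[A=6 D=20774/3121 F=11599872/2044255 H=7763968/1045535] → run F
t=28: vr[A=6 D=20774/3121 F=14795776/2044255 H=7763968/1045535] → run A
t=29: vr[D=20774/3121 F=14795776/2044255 H=7763968/1045535] → run D
t=30: vr[D=23895/3121 F=14795776/2044255 H=7763968/1045535] → run F
t=31: vr[D=23895/3121 F=3598336/408851 H=7763968/1045535] → run H
t=32: vr[D=23895/3121 F=3598336/408851] → run D
t=33: vr[F=3598336/408851] → run F
t=34: vr[F=21187584/2044255] → run F
t=35: (idle)
t=36: (idle)
t=37: (idle)
t=38: (idle)
t=39: (idle)
t=40: (idle)
t=41: (idle)
t=42: (idle)
t=43: (idle)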